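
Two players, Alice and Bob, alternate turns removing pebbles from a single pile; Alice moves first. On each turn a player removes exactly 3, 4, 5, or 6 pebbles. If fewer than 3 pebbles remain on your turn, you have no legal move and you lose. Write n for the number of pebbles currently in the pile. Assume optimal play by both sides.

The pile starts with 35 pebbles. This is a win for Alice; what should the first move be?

Remove 6, leaving 29.

Work bottom-up. With no move the player to move loses. Otherwise the position is W if at least one move leads to an L position for the opponent, and L if every move leads to a W.
n=0: no move → L
n=1: no move → L
n=2: no move → L
n=3: W (go to 0, an L position)
n=4: W (go to 1, an L position)
n=5: W (go to 2, an L position)
n=6: W (go to 2, an L position)
n=7: W (go to 2, an L position)
n=8: W (go to 2, an L position)
n=9: L (options 6(W), 5(W), 4(W), 3(W) are all W)
n=10: L (options 7(W), 6(W), 5(W), 4(W) are all W)
n=11: L (options 8(W), 7(W), 6(W), 5(W) are all W)
n=12: W (go to 9, an L position)
n=13: W (go to 10, an L position)
n=14: W (go to 11, an L position)
n=15: W (go to 11, an L position)
n=16: W (go to 11, an L position)
n=17: W (go to 11, an L position)
n=18: L (options 15(W), 14(W), 13(W), 12(W) are all W)
n=19: L (options 16(W), 15(W), 14(W), 13(W) are all W)
n=20: L (options 17(W), 16(W), 15(W), 14(W) are all W)
n=21: W (go to 18, an L position)
n=22: W (go to 19, an L position)
n=23: W (go to 20, an L position)
n=24: W (go to 20, an L position)
n=25: W (go to 20, an L position)
n=26: W (go to 20, an L position)
n=27: L (options 24(W), 23(W), 22(W), 21(W) are all W)
n=28: L (options 25(W), 24(W), 23(W), 22(W) are all W)
n=29: L (options 26(W), 25(W), 24(W), 23(W) are all W)
n=30: W (go to 27, an L position)
n=31: W (go to 28, an L position)
n=32: W (go to 29, an L position)
n=33: W (go to 29, an L position)
n=34: W (go to 29, an L position)
n=35: W (go to 29, an L position)
From 35, the L positions reachable in one move are: 29.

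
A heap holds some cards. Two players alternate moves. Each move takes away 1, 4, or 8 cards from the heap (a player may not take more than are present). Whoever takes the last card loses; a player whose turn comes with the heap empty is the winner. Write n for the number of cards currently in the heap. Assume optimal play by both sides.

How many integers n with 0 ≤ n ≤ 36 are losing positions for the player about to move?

12

Classify positions by backward induction: terminal positions (no move available) are W. From any other position, the mover wins iff some move reaches an L.
n=0: no move; the opponent has just taken the last card and therefore loses → W
n=1: L (sole option 0(W) is W)
n=2: W (go to 1, an L position)
n=3: L (sole option 2(W) is W)
n=4: W (go to 3, an L position)
n=5: W (go to 1, an L position)
n=6: L (options 5(W), 2(W) are all W)
n=7: W (go to 6, an L position)
n=8: L (options 7(W), 4(W), 0(W) are all W)
n=9: W (go to 8, an L position)
n=10: W (go to 6, an L position)
n=11: W (go to 3, an L position)
n=12: W (go to 8, an L position)
n=13: L (options 12(W), 9(W), 5(W) are all W)
n=14: W (go to 13, an L position)
n=15: L (options 14(W), 11(W), 7(W) are all W)
n=16: W (go to 15, an L position)
n=17: W (go to 13, an L position)
n=18: L (options 17(W), 14(W), 10(W) are all W)
n=19: W (go to 18, an L position)
n=20: L (options 19(W), 16(W), 12(W) are all W)
n=21: W (go to 20, an L position)
n=22: W (go to 18, an L position)
n=23: W (go to 15, an L position)
n=24: W (go to 20, an L position)
n=25: L (options 24(W), 21(W), 17(W) are all W)
n=26: W (go to 25, an L position)
n=27: L (options 26(W), 23(W), 19(W) are all W)
n=28: W (go to 27, an L position)
n=29: W (go to 25, an L position)
n=30: L (options 29(W), 26(W), 22(W) are all W)
n=31: W (go to 30, an L position)
n=32: L (options 31(W), 28(W), 24(W) are all W)
n=33: W (go to 32, an L position)
n=34: W (go to 30, an L position)
n=35: W (go to 27, an L position)
n=36: W (go to 32, an L position)
L entries with 0 ≤ n ≤ 36: n = 1, 3, 6, 8, 13, 15, 18, 20, 25, 27, 30, 32; that makes 12.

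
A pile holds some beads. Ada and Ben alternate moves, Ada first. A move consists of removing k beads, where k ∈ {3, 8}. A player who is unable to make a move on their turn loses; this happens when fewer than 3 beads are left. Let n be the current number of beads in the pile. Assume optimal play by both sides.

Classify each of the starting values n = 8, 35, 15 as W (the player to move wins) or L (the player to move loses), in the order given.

Use the standard recursion: the mover loses at a terminal position; elsewhere, the mover wins exactly when some move hands the opponent an L position.
n=0: no move → L
n=1: no move → L
n=2: no move → L
n=3: reaches L-position 0 → W
n=4: reaches L-position 1 → W
n=5: reaches L-position 2 → W
n=6: only reaches 3(W), which is W → L
n=7: only reaches 4(W), which is W → L
n=8: reaches L-position 0 → W
n=9: reaches L-position 6 → W
n=10: reaches L-position 7 → W
n=11: only reaches 8(W), 3(W), all W → L
n=12: only reaches 9(W), 4(W), all W → L
n=13: only reaches 10(W), 5(W), all W → L
n=14: reaches L-position 11 → W
n=15: reaches L-position 12 → W
n=16: reaches L-position 13 → W
n=17: only reaches 14(W), 9(W), all W → L
n=18: only reaches 15(W), 10(W), all W → L
n=19: reaches L-position 11 → W
n=20: reaches L-position 17 → W
n=21: reaches L-position 18 → W
n=22: only reaches 19(W), 14(W), all W → L
n=23: only reaches 20(W), 15(W), all W → L
n=24: only reaches 21(W), 16(W), all W → L
n=25: reaches L-position 22 → W
n=26: reaches L-position 23 → W
n=27: reaches L-position 24 → W
n=28: only reaches 25(W), 20(W), all W → L
n=29: only reaches 26(W), 21(W), all W → L
n=30: reaches L-position 22 → W
n=31: reaches L-position 28 → W
n=32: reaches L-position 29 → W
n=33: only reaches 30(W), 25(W), all W → L
n=34: only reaches 31(W), 26(W), all W → L
n=35: only reaches 32(W), 27(W), all W → L

8: W, 35: L, 15: W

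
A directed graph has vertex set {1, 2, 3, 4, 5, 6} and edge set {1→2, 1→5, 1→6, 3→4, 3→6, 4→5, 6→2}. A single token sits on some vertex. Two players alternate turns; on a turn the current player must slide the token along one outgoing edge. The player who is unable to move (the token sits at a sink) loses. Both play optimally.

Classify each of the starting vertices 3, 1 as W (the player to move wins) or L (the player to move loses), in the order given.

3: L, 1: W

Classify positions by backward induction: terminal positions (no move available) are L. From any other position, the mover wins iff some move reaches an L.
Every edge goes from a vertex to one that appears earlier in the order 2, 5, 6, 4, 1, 3, so processing vertices in that order labels each vertex after all of its successors.
2: no outgoing edge → L
5: no outgoing edge → L
6: →2(L), so W
4: →5(L), so W
1: →5(L), so W
3: →4(W), 6(W) — all W, so L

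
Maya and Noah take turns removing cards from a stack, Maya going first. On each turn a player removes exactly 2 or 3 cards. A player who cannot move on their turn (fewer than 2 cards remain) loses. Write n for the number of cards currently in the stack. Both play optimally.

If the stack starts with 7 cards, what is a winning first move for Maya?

Remove 2, leaving 5.

Label each position W (a win for the player to move) or L (a loss). A position with no legal move is L; any other position is W exactly when some move reaches an L, and L when every move reaches a W.
n=0: no move → L
n=1: no move → L
n=2: →0(L), so W
n=3: →1(L), so W
n=4: →1(L), so W
n=5: →3(W), 2(W) — all W, so L
n=6: →4(W), 3(W) — all W, so L
n=7: →5(L), so W
From 7, the L positions reachable in one move are: 5.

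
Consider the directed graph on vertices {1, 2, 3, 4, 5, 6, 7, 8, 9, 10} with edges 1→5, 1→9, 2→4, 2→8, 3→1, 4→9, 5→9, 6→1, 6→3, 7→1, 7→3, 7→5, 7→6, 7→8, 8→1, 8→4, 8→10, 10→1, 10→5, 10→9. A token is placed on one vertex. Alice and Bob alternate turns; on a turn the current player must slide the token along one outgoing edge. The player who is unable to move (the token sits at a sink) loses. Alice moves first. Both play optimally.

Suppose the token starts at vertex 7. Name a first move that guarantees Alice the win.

Move to 8.

Build the W/L table. Terminal = L. A non-terminal position is W if it has a move to some L; otherwise it is L.
Every edge goes from a vertex to one that appears earlier in the order 9, 5, 4, 1, 10, 3, 8, 6, 2, 7, so processing vertices in that order labels each vertex after all of its successors.
9: no outgoing edge → L
5: →9(L), so W
4: →9(L), so W
1: →9(L), so W
10: →9(L), so W
3: →1(W) only, which is W, so L
8: →10(W), 1(W), 4(W) — all W, so L
6: →3(L), so W
2: →8(L), so W
7: →8(L), so W
From 7, the L positions reachable in one move are: 8, 3. Any move reaching one of these is winning.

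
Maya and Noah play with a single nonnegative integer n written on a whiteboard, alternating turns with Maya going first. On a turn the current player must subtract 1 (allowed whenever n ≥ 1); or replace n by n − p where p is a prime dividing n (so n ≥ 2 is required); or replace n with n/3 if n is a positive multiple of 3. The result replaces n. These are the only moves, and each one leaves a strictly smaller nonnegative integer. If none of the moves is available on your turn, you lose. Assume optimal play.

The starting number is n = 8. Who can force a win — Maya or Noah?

Noah wins.

Build the W/L table. Terminal = L. A non-terminal position is W if it has a move to some L; otherwise it is L.
n=0: no move → L
n=1: →0(L), so W
n=2: →0(L), so W
n=3: →0(L), so W
n=4: →2(W), 3(W) — all W, so L
n=5: →0(L), so W
n=6: →4(L), so W
n=7: →0(L), so W
n=8: →6(W), 7(W) — all W, so L
Every move from 8 reaches a W position, so the mover loses.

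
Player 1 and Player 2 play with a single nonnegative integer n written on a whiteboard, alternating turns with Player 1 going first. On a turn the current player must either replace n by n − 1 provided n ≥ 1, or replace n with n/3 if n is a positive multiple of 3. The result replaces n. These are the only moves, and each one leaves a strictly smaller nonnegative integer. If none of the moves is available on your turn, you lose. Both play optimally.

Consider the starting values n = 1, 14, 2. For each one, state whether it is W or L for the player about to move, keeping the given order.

1: W, 14: W, 2: L

Use the standard recursion: the mover loses at a terminal position; elsewhere, the mover wins exactly when some move hands the opponent an L position.
n=0: no move → L
n=1: can move to 0, which is L ⇒ W
n=2: the only move is to 1(W), a W ⇒ L
n=3: can move to 2, which is L ⇒ W
n=4: the only move is to 3(W), a W ⇒ L
n=5: can move to 4, which is L ⇒ W
n=6: can move to 2, which is L ⇒ W
n=7: the only move is to 6(W), a W ⇒ L
n=8: can move to 7, which is L ⇒ W
n=9: moves to 3(W), 8(W); every one is W ⇒ L
n=10: can move to 9, which is L ⇒ W
n=11: the only move is to 10(W), a W ⇒ L
n=12: can move to 4, which is L ⇒ W
n=13: the only move is to 12(W), a W ⇒ L
n=14: can move to 13, which is L ⇒ W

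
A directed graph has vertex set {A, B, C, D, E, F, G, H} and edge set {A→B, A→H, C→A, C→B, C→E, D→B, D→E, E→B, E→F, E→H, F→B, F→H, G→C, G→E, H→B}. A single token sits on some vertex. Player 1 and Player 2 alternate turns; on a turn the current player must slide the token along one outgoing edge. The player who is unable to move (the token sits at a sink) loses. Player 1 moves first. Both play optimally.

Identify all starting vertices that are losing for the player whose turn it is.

Classify positions by backward induction: terminal positions (no move available) are L. From any other position, the mover wins iff some move reaches an L.
Every edge goes from a vertex to one that appears earlier in the order B, H, F, A, E, C, G, D, so processing vertices in that order labels each vertex after all of its successors.
B: no outgoing edge → L
H: →B(L), so W
F: →B(L), so W
A: →B(L), so W
E: →B(L), so W
C: →B(L), so W
G: →C(W), E(W) — all W, so L
D: →B(L), so W
The losing starting vertices are exactly the entries labelled L in this table (2 of them).

B, G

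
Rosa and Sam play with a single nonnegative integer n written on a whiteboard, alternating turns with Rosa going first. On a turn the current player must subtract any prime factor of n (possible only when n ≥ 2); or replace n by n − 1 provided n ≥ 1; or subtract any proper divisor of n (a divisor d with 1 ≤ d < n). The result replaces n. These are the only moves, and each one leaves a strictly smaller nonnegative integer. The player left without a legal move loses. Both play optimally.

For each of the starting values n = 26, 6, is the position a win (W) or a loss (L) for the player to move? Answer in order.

26: L, 6: W

Use the standard recursion: the mover loses at a terminal position; elsewhere, the mover wins exactly when some move hands the opponent an L position.
n=0: no move → L
n=1: can move to 0, which is L ⇒ W
n=2: can move to 0, which is L ⇒ W
n=3: can move to 0, which is L ⇒ W
n=4: moves to 2(W), 3(W); every one is W ⇒ L
n=5: can move to 0, which is L ⇒ W
n=6: can move to 4, which is L ⇒ W
n=7: can move to 0, which is L ⇒ W
n=8: can move to 4, which is L ⇒ W
n=9: moves to 6(W), 8(W); every one is W ⇒ L
n=10: can move to 9, which is L ⇒ W
n=11: can move to 0, which is L ⇒ W
n=12: can move to 9, which is L ⇒ W
n=13: can move to 0, which is L ⇒ W
n=14: moves to 7(W), 12(W), 13(W); every one is W ⇒ L
n=15: can move to 14, which is L ⇒ W
n=16: can move to 14, which is L ⇒ W
n=17: can move to 0, which is L ⇒ W
n=18: can move to 9, which is L ⇒ W
n=19: can move to 0, which is L ⇒ W
n=20: moves to 10(W), 15(W), 16(W), 18(W), 19(W); every one is W ⇒ L
n=21: can move to 14, which is L ⇒ W
n=22: can move to 20, which is L ⇒ W
n=23: can move to 0, which is L ⇒ W
n=24: can move to 20, which is L ⇒ W
n=25: can move to 20, which is L ⇒ W
n=26: moves to 13(W), 24(W), 25(W); every one is W ⇒ L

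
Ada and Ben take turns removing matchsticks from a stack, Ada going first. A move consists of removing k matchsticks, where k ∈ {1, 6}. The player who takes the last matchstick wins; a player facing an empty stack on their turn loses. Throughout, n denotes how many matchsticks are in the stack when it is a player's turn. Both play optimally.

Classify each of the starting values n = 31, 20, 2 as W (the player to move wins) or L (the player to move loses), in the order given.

31: W, 20: W, 2: L

Positions with no move are L. A position that does have a move is losing for the player to move precisely when every available move leads to a winning position for the opponent. Fill in the labels:
n=0: no move → L
n=1: reaches L-position 0 → W
n=2: only reaches 1(W), which is W → L
n=3: reaches L-position 2 → W
n=4: only reaches 3(W), which is W → L
n=5: reaches L-position 4 → W
n=6: reaches L-position 0 → W
n=7: only reaches 6(W), 1(W), all W → L
n=8: reaches L-position 7 → W
n=9: only reaches 8(W), 3(W), all W → L
n=10: reaches L-position 9 → W
n=11: only reaches 10(W), 5(W), all W → L
n=12: reaches L-position 11 → W
n=13: reaches L-position 7 → W
n=14: only reaches 13(W), 8(W), all W → L
n=15: reaches L-position 14 → W
n=16: only reaches 15(W), 10(W), all W → L
n=17: reaches L-position 16 → W
n=18: only reaches 17(W), 12(W), all W → L
n=19: reaches L-position 18 → W
n=20: reaches L-position 14 → W
n=21: only reaches 20(W), 15(W), all W → L
n=22: reaches L-position 21 → W
n=23: only reaches 22(W), 17(W), all W → L
n=24: reaches L-position 23 → W
n=25: only reaches 24(W), 19(W), all W → L
n=26: reaches L-position 25 → W
n=27: reaches L-position 21 → W
n=28: only reaches 27(W), 22(W), all W → L
n=29: reaches L-position 28 → W
n=30: only reaches 29(W), 24(W), all W → L
n=31: reaches L-position 30 → W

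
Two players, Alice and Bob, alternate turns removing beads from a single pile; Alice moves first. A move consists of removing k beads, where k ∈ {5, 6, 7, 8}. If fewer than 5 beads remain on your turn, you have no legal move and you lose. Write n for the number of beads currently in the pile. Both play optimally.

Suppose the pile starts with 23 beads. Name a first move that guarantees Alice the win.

Work bottom-up. With no move the player to move loses. Otherwise the position is W if at least one move leads to an L position for the opponent, and L if every move leads to a W.
n=0: no move → L
n=1: no move → L
n=2: no move → L
n=3: no move → L
n=4: no move → L
n=5: →0(L), so W
n=6: →1(L), so W
n=7: →2(L), so W
n=8: →3(L), so W
n=9: →4(L), so W
n=10: →4(L), so W
n=11: →4(L), so W
n=12: →4(L), so W
n=13: →8(W), 7(W), 6(W), 5(W) — all W, so L
n=14: →9(W), 8(W), 7(W), 6(W) — all W, so L
n=15: →10(W), 9(W), 8(W), 7(W) — all W, so L
n=16: →11(W), 10(W), 9(W), 8(W) — all W, so L
n=17: →12(W), 11(W), 10(W), 9(W) — all W, so L
n=18: →13(L), so W
n=19: →14(L), so W
n=20: →15(L), so W
n=21: →16(L), so W
n=22: →17(L), so W
n=23: →17(L), so W
From 23, the L positions reachable in one move are: 17, 16, 15. Any move reaching one of these is winning.

Remove 6, leaving 17.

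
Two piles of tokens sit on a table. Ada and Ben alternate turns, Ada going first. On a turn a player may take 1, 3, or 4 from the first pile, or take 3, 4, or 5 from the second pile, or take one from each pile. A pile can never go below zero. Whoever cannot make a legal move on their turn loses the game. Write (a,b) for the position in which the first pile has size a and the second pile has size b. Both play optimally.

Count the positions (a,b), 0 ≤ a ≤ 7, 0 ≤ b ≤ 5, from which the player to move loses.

15

Label each position W (a win for the player to move) or L (a loss). A position with no legal move is L; any other position is W exactly when some move reaches an L, and L when every move reaches a W.
Every move lowers a or b (never raises either), so fill the grid row by row in increasing a, and left to right within a row: each cell's successors are then already labelled.
      b=0  b=1  b=2  b=3  b=4  b=5
a=0:    L    L    L    W    W    W
a=1:    W    W    W    W    L    L
a=2:    L    L    L    W    W    W
a=3:    W    W    W    W    L    L
a=4:    W    W    W    L    W    W
a=5:    W    W    W    W    W    W
a=6:    W    W    W    L    W    W
a=7:    L    L    L    W    W    W
Cells with no legal move (terminal, hence L): (0,0), (0,1), (0,2).
The remaining L cells, each justified by listing all of its moves:
(1,4): only reaches (0,4)(W), (1,1)(W), (1,0)(W), (0,3)(W), all W → L
(1,5): only reaches (0,5)(W), (1,2)(W), (1,1)(W), (1,0)(W), (0,4)(W), all W → L
(2,0): only reaches (1,0)(W), which is W → L
(2,1): only reaches (1,1)(W), (1,0)(W), all W → L
(2,2): only reaches (1,2)(W), (1,1)(W), all W → L
(3,4): only reaches (2,4)(W), (0,4)(W), (3,1)(W), (3,0)(W), (2,3)(W), all W → L
(3,5): only reaches (2,5)(W), (0,5)(W), (3,2)(W), (3,1)(W), (3,0)(W), (2,4)(W), all W → L
(4,3): only reaches (3,3)(W), (1,3)(W), (0,3)(W), (4,0)(W), (3,2)(W), all W → L
(6,3): only reaches (5,3)(W), (3,3)(W), (2,3)(W), (6,0)(W), (5,2)(W), all W → L
(7,0): only reaches (6,0)(W), (4,0)(W), (3,0)(W), all W → L
(7,1): only reaches (6,1)(W), (4,1)(W), (3,1)(W), (6,0)(W), all W → L
(7,2): only reaches (6,2)(W), (4,2)(W), (3,2)(W), (6,1)(W), all W → L
Every other cell has at least one move into one of the L cells above, so it is W.
L cells per row: a=0: 3, a=1: 2, a=2: 3, a=3: 2, a=4: 1, a=5: 0, a=6: 1, a=7: 3; total 15.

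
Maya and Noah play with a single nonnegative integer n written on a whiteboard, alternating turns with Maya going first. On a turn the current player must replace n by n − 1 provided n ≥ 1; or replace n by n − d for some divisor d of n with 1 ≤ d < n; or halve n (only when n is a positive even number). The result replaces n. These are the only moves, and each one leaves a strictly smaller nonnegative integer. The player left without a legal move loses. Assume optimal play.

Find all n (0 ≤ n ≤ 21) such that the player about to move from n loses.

0, 2, 5, 7, 9, 11, 13, 15, 17, 19, 21

Classify positions by backward induction: terminal positions (no move available) are L. From any other position, the mover wins iff some move reaches an L.
n=0: no move → L
n=1: W (go to 0, an L position)
n=2: L (sole option 1(W) is W)
n=3: W (go to 2, an L position)
n=4: W (go to 2, an L position)
n=5: L (sole option 4(W) is W)
n=6: W (go to 5, an L position)
n=7: L (sole option 6(W) is W)
n=8: W (go to 7, an L position)
n=9: L (options 6(W), 8(W) are all W)
n=10: W (go to 5, an L position)
n=11: L (sole option 10(W) is W)
n=12: W (go to 9, an L position)
n=13: L (sole option 12(W) is W)
n=14: W (go to 7, an L position)
n=15: L (options 10(W), 12(W), 14(W) are all W)
n=16: W (go to 15, an L position)
n=17: L (sole option 16(W) is W)
n=18: W (go to 9, an L position)
n=19: L (sole option 18(W) is W)
n=20: W (go to 15, an L position)
n=21: L (options 14(W), 18(W), 20(W) are all W)
The losing starting values of n are exactly the entries labelled L in this table (11 of them).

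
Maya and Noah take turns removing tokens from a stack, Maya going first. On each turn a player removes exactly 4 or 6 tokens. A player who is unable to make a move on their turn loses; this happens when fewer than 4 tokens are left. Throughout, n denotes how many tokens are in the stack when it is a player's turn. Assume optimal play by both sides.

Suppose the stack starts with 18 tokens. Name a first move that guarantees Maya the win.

Classify positions by backward induction: terminal positions (no move available) are L. From any other position, the mover wins iff some move reaches an L.
n=0: no move → L
n=1: no move → L
n=2: no move → L
n=3: no move → L
n=4: W (go to 0, an L position)
n=5: W (go to 1, an L position)
n=6: W (go to 2, an L position)
n=7: W (go to 3, an L position)
n=8: W (go to 2, an L position)
n=9: W (go to 3, an L position)
n=10: L (options 6(W), 4(W) are all W)
n=11: L (options 7(W), 5(W) are all W)
n=12: L (options 8(W), 6(W) are all W)
n=13: L (options 9(W), 7(W) are all W)
n=14: W (go to 10, an L position)
n=15: W (go to 11, an L position)
n=16: W (go to 12, an L position)
n=17: W (go to 13, an L position)
n=18: W (go to 12, an L position)
From 18, the L positions reachable in one move are: 12.

Remove 6, leaving 12.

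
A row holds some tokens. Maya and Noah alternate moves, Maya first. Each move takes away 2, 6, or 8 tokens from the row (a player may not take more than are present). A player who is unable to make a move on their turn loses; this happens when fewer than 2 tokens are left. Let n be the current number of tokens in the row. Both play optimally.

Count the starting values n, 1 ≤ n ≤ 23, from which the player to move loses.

7

Work bottom-up. With no move the player to move loses. Otherwise the position is W if at least one move leads to an L position for the opponent, and L if every move leads to a W.
n=0: no move → L
n=1: no move → L
n=2: W (go to 0, an L position)
n=3: W (go to 1, an L position)
n=4: L (sole option 2(W) is W)
n=5: L (sole option 3(W) is W)
n=6: W (go to 4, an L position)
n=7: W (go to 5, an L position)
n=8: W (go to 0, an L position)
n=9: W (go to 1, an L position)
n=10: W (go to 4, an L position)
n=11: W (go to 5, an L position)
n=12: W (go to 4, an L position)
n=13: W (go to 5, an L position)
n=14: L (options 12(W), 8(W), 6(W) are all W)
n=15: L (options 13(W), 9(W), 7(W) are all W)
n=16: W (go to 14, an L position)
n=17: W (go to 15, an L position)
n=18: L (options 16(W), 12(W), 10(W) are all W)
n=19: L (options 17(W), 13(W), 11(W) are all W)
n=20: W (go to 18, an L position)
n=21: W (go to 19, an L position)
n=22: W (go to 14, an L position)
n=23: W (go to 15, an L position)
L entries with 1 ≤ n ≤ 23 (n=0 is outside the asked range and is not counted): n = 1, 4, 5, 14, 15, 18, 19; that makes 7.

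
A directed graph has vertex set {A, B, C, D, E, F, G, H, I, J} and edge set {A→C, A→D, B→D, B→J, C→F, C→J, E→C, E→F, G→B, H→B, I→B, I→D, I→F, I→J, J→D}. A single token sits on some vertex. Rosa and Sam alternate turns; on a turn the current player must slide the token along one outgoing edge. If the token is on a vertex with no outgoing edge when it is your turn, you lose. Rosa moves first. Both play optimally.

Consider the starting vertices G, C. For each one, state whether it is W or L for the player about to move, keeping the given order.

Use the standard recursion: the mover loses at a terminal position; elsewhere, the mover wins exactly when some move hands the opponent an L position.
Every edge goes from a vertex to one that appears earlier in the order D, F, J, B, G, I, C, A, H, E, so processing vertices in that order labels each vertex after all of its successors.
D: no outgoing edge → L
F: no outgoing edge → L
J: W (go to D, an L position)
B: W (go to D, an L position)
G: L (sole option B(W) is W)
I: W (go to F, an L position)
C: W (go to F, an L position)
A: W (go to D, an L position)
H: L (sole option B(W) is W)
E: W (go to F, an L position)

G: L, C: W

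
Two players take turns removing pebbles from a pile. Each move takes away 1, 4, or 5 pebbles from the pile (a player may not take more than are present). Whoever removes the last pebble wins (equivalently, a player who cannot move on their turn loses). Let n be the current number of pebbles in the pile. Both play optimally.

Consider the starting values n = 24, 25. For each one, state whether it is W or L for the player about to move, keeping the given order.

24: L, 25: W

Positions with no move are L. A position that does have a move is losing for the player to move precisely when every available move leads to a winning position for the opponent. Fill in the labels:
n=0: no move → L
n=1: can move to 0, which is L ⇒ W
n=2: the only move is to 1(W), a W ⇒ L
n=3: can move to 2, which is L ⇒ W
n=4: can move to 0, which is L ⇒ W
n=5: can move to 0, which is L ⇒ W
n=6: can move to 2, which is L ⇒ W
n=7: can move to 2, which is L ⇒ W
n=8: moves to 7(W), 4(W), 3(W); every one is W ⇒ L
n=9: can move to 8, which is L ⇒ W
n=10: moves to 9(W), 6(W), 5(W); every one is W ⇒ L
n=11: can move to 10, which is L ⇒ W
n=12: can move to 8, which is L ⇒ W
n=13: can move to 8, which is L ⇒ W
n=14: can move to 10, which is L ⇒ W
n=15: can move to 10, which is L ⇒ W
n=16: moves to 15(W), 12(W), 11(W); every one is W ⇒ L
n=17: can move to 16, which is L ⇒ W
n=18: moves to 17(W), 14(W), 13(W); every one is W ⇒ L
n=19: can move to 18, which is L ⇒ W
n=20: can move to 16, which is L ⇒ W
n=21: can move to 16, which is L ⇒ W
n=22: can move to 18, which is L ⇒ W
n=23: can move to 18, which is L ⇒ W
n=24: moves to 23(W), 20(W), 19(W); every one is W ⇒ L
n=25: can move to 24, which is L ⇒ W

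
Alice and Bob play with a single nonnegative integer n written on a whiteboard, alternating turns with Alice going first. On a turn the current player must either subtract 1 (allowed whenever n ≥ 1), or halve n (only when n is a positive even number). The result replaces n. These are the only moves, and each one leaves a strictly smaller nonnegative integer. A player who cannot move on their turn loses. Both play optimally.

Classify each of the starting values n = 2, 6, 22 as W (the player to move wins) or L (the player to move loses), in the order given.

2: L, 6: W, 22: W

Build the W/L table. Terminal = L. A non-terminal position is W if it has a move to some L; otherwise it is L.
n=0: no move → L
n=1: →0(L), so W
n=2: →1(W) only, which is W, so L
n=3: →2(L), so W
n=4: →2(L), so W
n=5: →4(W) only, which is W, so L
n=6: →5(L), so W
n=7: →6(W) only, which is W, so L
n=8: →7(L), so W
n=9: →8(W) only, which is W, so L
n=10: →5(L), so W
n=11: →10(W) only, which is W, so L
n=12: →11(L), so W
n=13: →12(W) only, which is W, so L
n=14: →7(L), so W
n=15: →14(W) only, which is W, so L
n=16: →15(L), so W
n=17: →16(W) only, which is W, so L
n=18: →9(L), so W
n=19: →18(W) only, which is W, so L
n=20: →19(L), so W
n=21: →20(W) only, which is W, so L
n=22: →11(L), so W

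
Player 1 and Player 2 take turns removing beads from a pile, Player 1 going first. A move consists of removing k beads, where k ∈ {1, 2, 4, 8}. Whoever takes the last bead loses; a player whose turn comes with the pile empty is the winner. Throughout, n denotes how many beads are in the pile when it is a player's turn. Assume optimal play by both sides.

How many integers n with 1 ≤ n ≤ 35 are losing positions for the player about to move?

Work bottom-up. With no move the player to move wins. Otherwise the position is W if at least one move leads to an L position for the opponent, and L if every move leads to a W.
n=0: no move; the opponent has just taken the last bead and therefore loses → W
n=1: only reaches 0(W), which is W → L
n=2: reaches L-position 1 → W
n=3: reaches L-position 1 → W
n=4: only reaches 3(W), 2(W), 0(W), all W → L
n=5: reaches L-position 4 → W
n=6: reaches L-position 4 → W
n=7: only reaches 6(W), 5(W), 3(W), all W → L
n=8: reaches L-position 7 → W
n=9: reaches L-position 7 → W
n=10: only reaches 9(W), 8(W), 6(W), 2(W), all W → L
n=11: reaches L-position 10 → W
n=12: reaches L-position 10 → W
n=13: only reaches 12(W), 11(W), 9(W), 5(W), all W → L
n=14: reaches L-position 13 → W
n=15: reaches L-position 13 → W
n=16: only reaches 15(W), 14(W), 12(W), 8(W), all W → L
n=17: reaches L-position 16 → W
n=18: reaches L-position 16 → W
n=19: only reaches 18(W), 17(W), 15(W), 11(W), all W → L
n=20: reaches L-position 19 → W
n=21: reaches L-position 19 → W
n=22: only reaches 21(W), 20(W), 18(W), 14(W), all W → L
n=23: reaches L-position 22 → W
n=24: reaches L-position 22 → W
n=25: only reaches 24(W), 23(W), 21(W), 17(W), all W → L
n=26: reaches L-position 25 → W
n=27: reaches L-position 25 → W
n=28: only reaches 27(W), 26(W), 24(W), 20(W), all W → L
n=29: reaches L-position 28 → W
n=30: reaches L-position 28 → W
n=31: only reaches 30(W), 29(W), 27(W), 23(W), all W → L
n=32: reaches L-position 31 → W
n=33: reaches L-position 31 → W
n=34: only reaches 33(W), 32(W), 30(W), 26(W), all W → L
n=35: reaches L-position 34 → W
L entries with 1 ≤ n ≤ 35 (the range starts at n=1): n = 1, 4, 7, 10, 13, 16, 19, 22, 25, 28, 31, 34; that makes 12.

12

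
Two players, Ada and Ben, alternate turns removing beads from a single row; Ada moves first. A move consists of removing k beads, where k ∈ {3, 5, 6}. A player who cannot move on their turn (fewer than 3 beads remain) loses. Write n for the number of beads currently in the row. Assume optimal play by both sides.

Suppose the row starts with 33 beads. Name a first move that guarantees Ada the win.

Remove 5, leaving 28.

Build the W/L table. Terminal = L. A non-terminal position is W if it has a move to some L; otherwise it is L.
n=0: no move → L
n=1: no move → L
n=2: no move → L
n=3: can move to 0, which is L ⇒ W
n=4: can move to 1, which is L ⇒ W
n=5: can move to 2, which is L ⇒ W
n=6: can move to 1, which is L ⇒ W
n=7: can move to 2, which is L ⇒ W
n=8: can move to 2, which is L ⇒ W
n=9: moves to 6(W), 4(W), 3(W); every one is W ⇒ L
n=10: moves to 7(W), 5(W), 4(W); every one is W ⇒ L
n=11: moves to 8(W), 6(W), 5(W); every one is W ⇒ L
n=12: can move to 9, which is L ⇒ W
n=13: can move to 10, which is L ⇒ W
n=14: can move to 11, which is L ⇒ W
n=15: can move to 10, which is L ⇒ W
n=16: can move to 11, which is L ⇒ W
n=17: can move to 11, which is L ⇒ W
n=18: moves to 15(W), 13(W), 12(W); every one is W ⇒ L
n=19: moves to 16(W), 14(W), 13(W); every one is W ⇒ L
n=20: moves to 17(W), 15(W), 14(W); every one is W ⇒ L
n=21: can move to 18, which is L ⇒ W
n=22: can move to 19, which is L ⇒ W
n=23: can move to 20, which is L ⇒ W
n=24: can move to 19, which is L ⇒ W
n=25: can move to 20, which is L ⇒ W
n=26: can move to 20, which is L ⇒ W
n=27: moves to 24(W), 22(W), 21(W); every one is W ⇒ L
n=28: moves to 25(W), 23(W), 22(W); every one is W ⇒ L
n=29: moves to 26(W), 24(W), 23(W); every one is W ⇒ L
n=30: can move to 27, which is L ⇒ W
n=31: can move to 28, which is L ⇒ W
n=32: can move to 29, which is L ⇒ W
n=33: can move to 28, which is L ⇒ W
From 33, the L positions reachable in one move are: 28, 27. Any move reaching one of these is winning.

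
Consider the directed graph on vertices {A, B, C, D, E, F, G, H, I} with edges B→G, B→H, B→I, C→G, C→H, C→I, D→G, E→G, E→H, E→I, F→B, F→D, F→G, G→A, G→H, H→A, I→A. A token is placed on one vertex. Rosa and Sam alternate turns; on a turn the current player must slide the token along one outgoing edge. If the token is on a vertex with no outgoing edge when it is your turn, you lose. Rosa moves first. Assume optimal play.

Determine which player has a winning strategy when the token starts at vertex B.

Label each position W (a win for the player to move) or L (a loss). A position with no legal move is L; any other position is W exactly when some move reaches an L, and L when every move reaches a W.
Every edge goes from a vertex to one that appears earlier in the order A, H, G, I, C, B, E, D, F, so processing vertices in that order labels each vertex after all of its successors.
A: no outgoing edge → L
H: can move to A, which is L ⇒ W
G: can move to A, which is L ⇒ W
I: can move to A, which is L ⇒ W
C: moves to I(W), G(W), H(W); every one is W ⇒ L
B: moves to I(W), G(W), H(W); every one is W ⇒ L
E: moves to I(W), G(W), H(W); every one is W ⇒ L
D: the only move is to G(W), a W ⇒ L
F: can move to D, which is L ⇒ W
The starting position B is L: whatever Rosa does, the opponent receives a W position.

Sam wins.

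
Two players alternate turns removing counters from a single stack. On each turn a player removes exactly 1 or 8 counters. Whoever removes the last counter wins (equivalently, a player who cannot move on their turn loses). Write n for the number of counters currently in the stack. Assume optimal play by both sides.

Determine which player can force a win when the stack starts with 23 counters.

The first player wins.

Work bottom-up. With no move the player to move loses. Otherwise the position is W if at least one move leads to an L position for the opponent, and L if every move leads to a W.
n=0: no move → L
n=1: can move to 0, which is L ⇒ W
n=2: the only move is to 1(W), a W ⇒ L
n=3: can move to 2, which is L ⇒ W
n=4: the only move is to 3(W), a W ⇒ L
n=5: can move to 4, which is L ⇒ W
n=6: the only move is to 5(W), a W ⇒ L
n=7: can move to 6, which is L ⇒ W
n=8: can move to 0, which is L ⇒ W
n=9: moves to 8(W), 1(W); every one is W ⇒ L
n=10: can move to 9, which is L ⇒ W
n=11: moves to 10(W), 3(W); every one is W ⇒ L
n=12: can move to 11, which is L ⇒ W
n=13: moves to 12(W), 5(W); every one is W ⇒ L
n=14: can move to 13, which is L ⇒ W
n=15: moves to 14(W), 7(W); every one is W ⇒ L
n=16: can move to 15, which is L ⇒ W
n=17: can move to 9, which is L ⇒ W
n=18: moves to 17(W), 10(W); every one is W ⇒ L
n=19: can move to 18, which is L ⇒ W
n=20: moves to 19(W), 12(W); every one is W ⇒ L
n=21: can move to 20, which is L ⇒ W
n=22: moves to 21(W), 14(W); every one is W ⇒ L
n=23: can move to 22, which is L ⇒ W
From 23 the player to move can remove 1, leaving 22, reaching an L position.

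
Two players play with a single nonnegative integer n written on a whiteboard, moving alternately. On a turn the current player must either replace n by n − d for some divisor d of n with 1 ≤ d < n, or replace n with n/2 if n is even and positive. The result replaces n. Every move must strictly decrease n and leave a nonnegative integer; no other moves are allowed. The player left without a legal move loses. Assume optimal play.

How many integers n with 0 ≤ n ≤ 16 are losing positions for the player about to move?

Work bottom-up. With no move the player to move loses. Otherwise the position is W if at least one move leads to an L position for the opponent, and L if every move leads to a W.
n=0: no move → L
n=1: no move → L
n=2: reaches L-position 1 → W
n=3: only reaches 2(W), which is W → L
n=4: reaches L-position 3 → W
n=5: only reaches 4(W), which is W → L
n=6: reaches L-position 3 → W
n=7: only reaches 6(W), which is W → L
n=8: reaches L-position 7 → W
n=9: only reaches 6(W), 8(W), all W → L
n=10: reaches L-position 5 → W
n=11: only reaches 10(W), which is W → L
n=12: reaches L-position 9 → W
n=13: only reaches 12(W), which is W → L
n=14: reaches L-position 7 → W
n=15: only reaches 10(W), 12(W), 14(W), all W → L
n=16: reaches L-position 15 → W
L entries with 0 ≤ n ≤ 16: n = 0, 1, 3, 5, 7, 9, 11, 13, 15; that makes 9.

9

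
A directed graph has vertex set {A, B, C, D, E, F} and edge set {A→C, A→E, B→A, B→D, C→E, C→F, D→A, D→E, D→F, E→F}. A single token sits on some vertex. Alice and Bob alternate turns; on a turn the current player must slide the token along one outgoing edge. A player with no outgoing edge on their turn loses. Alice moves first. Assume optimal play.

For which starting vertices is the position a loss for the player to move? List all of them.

Use the standard recursion: the mover loses at a terminal position; elsewhere, the mover wins exactly when some move hands the opponent an L position.
Every edge goes from a vertex to one that appears earlier in the order F, E, C, A, D, B, so processing vertices in that order labels each vertex after all of its successors.
F: no outgoing edge → L
E: reaches L-position F → W
C: reaches L-position F → W
A: only reaches C(W), E(W), all W → L
D: reaches L-position A → W
B: reaches L-position A → W
Reading off the rows marked L gives the requested list; there are 2 such vertices.

A, F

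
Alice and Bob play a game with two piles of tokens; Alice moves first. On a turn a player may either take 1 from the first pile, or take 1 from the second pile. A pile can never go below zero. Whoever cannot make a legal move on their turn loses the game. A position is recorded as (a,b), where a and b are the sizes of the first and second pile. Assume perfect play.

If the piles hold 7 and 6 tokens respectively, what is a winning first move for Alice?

Move to (6,6).

Build the W/L table. Terminal = L. A non-terminal position is W if it has a move to some L; otherwise it is L.
No move ever increases a pile, so every position that can arise here has a ≤ 7 and b ≤ 6; it is enough to label the cells with 0 ≤ a ≤ 7 and 0 ≤ b ≤ 6.
Every move lowers a or b (never raises either), so fill the grid row by row in increasing a, and left to right within a row: each cell's successors are then already labelled.
      b=0  b=1  b=2  b=3  b=4  b=5  b=6
a=0:    L    W    L    W    L    W    L
a=1:    W    L    W    L    W    L    W
a=2:    L    W    L    W    L    W    L
a=3:    W    L    W    L    W    L    W
a=4:    L    W    L    W    L    W    L
a=5:    W    L    W    L    W    L    W
a=6:    L    W    L    W    L    W    L
a=7:    W    L    W    L    W    L    W
Cells with no legal move (terminal, hence L): (0,0).
The remaining L cells, each justified by listing all of its moves:
(0,2): the only move is to (0,1)(W), a W ⇒ L
(0,4): the only move is to (0,3)(W), a W ⇒ L
(0,6): the only move is to (0,5)(W), a W ⇒ L
(1,1): moves to (0,1)(W), (1,0)(W); every one is W ⇒ L
(1,3): moves to (0,3)(W), (1,2)(W); every one is W ⇒ L
(1,5): moves to (0,5)(W), (1,4)(W); every one is W ⇒ L
(2,0): the only move is to (1,0)(W), a W ⇒ L
(2,2): moves to (1,2)(W), (2,1)(W); every one is W ⇒ L
(2,4): moves to (1,4)(W), (2,3)(W); every one is W ⇒ L
(2,6): moves to (1,6)(W), (2,5)(W); every one is W ⇒ L
(3,1): moves to (2,1)(W), (3,0)(W); every one is W ⇒ L
(3,3): moves to (2,3)(W), (3,2)(W); every one is W ⇒ L
(3,5): moves to (2,5)(W), (3,4)(W); every one is W ⇒ L
(4,0): the only move is to (3,0)(W), a W ⇒ L
(4,2): moves to (3,2)(W), (4,1)(W); every one is W ⇒ L
(4,4): moves to (3,4)(W), (4,3)(W); every one is W ⇒ L
(4,6): moves to (3,6)(W), (4,5)(W); every one is W ⇒ L
(5,1): moves to (4,1)(W), (5,0)(W); every one is W ⇒ L
(5,3): moves to (4,3)(W), (5,2)(W); every one is W ⇒ L
(5,5): moves to (4,5)(W), (5,4)(W); every one is W ⇒ L
(6,0): the only move is to (5,0)(W), a W ⇒ L
(6,2): moves to (5,2)(W), (6,1)(W); every one is W ⇒ L
(6,4): moves to (5,4)(W), (6,3)(W); every one is W ⇒ L
(6,6): moves to (5,6)(W), (6,5)(W); every one is W ⇒ L
(7,1): moves to (6,1)(W), (7,0)(W); every one is W ⇒ L
(7,3): moves to (6,3)(W), (7,2)(W); every one is W ⇒ L
(7,5): moves to (6,5)(W), (7,4)(W); every one is W ⇒ L
Every other cell has at least one move into one of the L cells above, so it is W.
From (7,6), the L positions reachable in one move are: (6,6), (7,5). Any move reaching one of these is winning.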